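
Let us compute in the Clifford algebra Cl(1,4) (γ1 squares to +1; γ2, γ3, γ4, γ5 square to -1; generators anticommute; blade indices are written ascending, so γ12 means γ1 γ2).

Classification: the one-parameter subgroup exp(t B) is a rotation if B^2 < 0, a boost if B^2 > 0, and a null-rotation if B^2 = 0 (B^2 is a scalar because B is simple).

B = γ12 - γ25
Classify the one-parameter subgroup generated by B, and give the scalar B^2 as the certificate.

B^2 term by term: the squares give (1)^2*(γ12)^2 + (-1)^2*(γ25)^2 = 1*(+1) + 1*(-1) = 0 (each basis 2-blade squares to minus the product of its generators' squares); cross terms between blades sharing an index anticommute and cancel. So B^2 = 0.
Answer: null-rotation, certificate B^2 = 0. Check the certificate: B^2 = 0, and that sign is decisive whatever form B takes.


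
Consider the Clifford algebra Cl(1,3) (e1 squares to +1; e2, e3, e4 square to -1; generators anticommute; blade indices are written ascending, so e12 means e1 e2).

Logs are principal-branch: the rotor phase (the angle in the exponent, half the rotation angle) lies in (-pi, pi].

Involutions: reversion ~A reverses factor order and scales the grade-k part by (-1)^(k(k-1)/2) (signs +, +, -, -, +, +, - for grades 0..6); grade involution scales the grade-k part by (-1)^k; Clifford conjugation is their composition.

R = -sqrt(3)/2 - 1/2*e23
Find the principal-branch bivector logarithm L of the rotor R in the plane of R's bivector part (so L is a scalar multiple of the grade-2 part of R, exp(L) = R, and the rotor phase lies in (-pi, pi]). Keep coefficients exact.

The scalar part of R is -sqrt(3)/2, which pins the rotor phase on the principal branch; dividing the bivector part by the sine of that phase recovers the unit plane, and L is the phase times that plane.
Concretely: cos(phase) = -sqrt(3)/2 gives phase = ±5*pi/6, and since phase/sin(phase) is even the sign is immaterial: L = (phase/sin(phase)) * <R>_2 = (5*pi/3) * <R>_2.
Answer: -5*pi/6*e23


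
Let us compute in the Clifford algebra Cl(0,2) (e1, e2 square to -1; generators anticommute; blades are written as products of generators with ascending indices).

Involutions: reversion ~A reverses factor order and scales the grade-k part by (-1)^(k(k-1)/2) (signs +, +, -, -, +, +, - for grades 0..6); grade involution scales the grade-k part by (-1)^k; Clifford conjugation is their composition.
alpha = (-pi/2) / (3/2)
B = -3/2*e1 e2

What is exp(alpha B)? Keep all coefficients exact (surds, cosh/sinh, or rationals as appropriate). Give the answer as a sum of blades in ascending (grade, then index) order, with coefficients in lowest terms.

B^2 = (-3/2)^2*(e1 e2)^2 = 9/4*(-1) = -9/4 (a basis 2-blade squares to minus the product of its generators' squares).
B^2 = -9/4 — since the square is negative, the closed form is circular: l = 3/2, alpha*l = -pi/2, so exp(alpha B) = cos(-pi/2) + (sin(-pi/2)/(3/2))*B = 0 + (-2/3)*B.
Answer: e1 e2


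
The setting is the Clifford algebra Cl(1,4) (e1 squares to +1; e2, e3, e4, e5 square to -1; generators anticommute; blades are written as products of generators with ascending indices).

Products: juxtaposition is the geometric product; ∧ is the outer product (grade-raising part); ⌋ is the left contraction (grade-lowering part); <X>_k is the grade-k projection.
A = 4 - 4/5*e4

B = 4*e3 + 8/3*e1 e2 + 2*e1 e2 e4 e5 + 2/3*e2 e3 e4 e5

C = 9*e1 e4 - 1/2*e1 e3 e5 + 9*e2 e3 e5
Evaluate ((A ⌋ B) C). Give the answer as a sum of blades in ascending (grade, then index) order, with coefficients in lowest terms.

step 1: 16*e3 + 32/3*e1 e2 + 8/5*e1 e2 e5 + 8/15*e2 e3 e5 + 8*e1 e2 e4 e5 + 8/3*e2 e3 e4 e5
step 2: 24/5 + 24*e4 - 4/15*e1 e2 + 72/5*e1 e3 - 8*e1 e5 - 4/5*e2 e3 - 96*e2 e4 + 72*e2 e5 - 4/3*e1 e2 e4 - 72*e1 e3 e4 - 96*e1 e3 e5 - 4*e2 e3 e4 + 16/3*e2 e3 e5 - 72/5*e2 e4 e5 + 24*e1 e2 e3 e5 + 24/5*e1 e2 e3 e4 e5
Answer: 24/5 + 24*e4 - 4/15*e1 e2 + 72/5*e1 e3 - 8*e1 e5 - 4/5*e2 e3 - 96*e2 e4 + 72*e2 e5 - 4/3*e1 e2 e4 - 72*e1 e3 e4 - 96*e1 e3 e5 - 4*e2 e3 e4 + 16/3*e2 e3 e5 - 72/5*e2 e4 e5 + 24*e1 e2 e3 e5 + 24/5*e1 e2 e3 e4 e5


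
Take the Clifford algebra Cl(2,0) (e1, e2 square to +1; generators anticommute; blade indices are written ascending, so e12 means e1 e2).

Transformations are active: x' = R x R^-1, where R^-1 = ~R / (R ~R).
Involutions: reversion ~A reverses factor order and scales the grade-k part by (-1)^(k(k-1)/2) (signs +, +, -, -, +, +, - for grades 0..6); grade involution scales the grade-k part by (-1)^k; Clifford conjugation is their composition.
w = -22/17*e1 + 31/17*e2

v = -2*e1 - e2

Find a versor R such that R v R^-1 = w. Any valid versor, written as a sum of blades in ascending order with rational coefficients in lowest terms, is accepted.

A norm check does it: q(v) = q(w) = 5, hence R = v + w = -56/17*e1 + 14/17*e2 realises the map — parallel part kept, (v - w)/2 negated, v carried to w.
Answer: -56/17*e1 + 14/17*e2


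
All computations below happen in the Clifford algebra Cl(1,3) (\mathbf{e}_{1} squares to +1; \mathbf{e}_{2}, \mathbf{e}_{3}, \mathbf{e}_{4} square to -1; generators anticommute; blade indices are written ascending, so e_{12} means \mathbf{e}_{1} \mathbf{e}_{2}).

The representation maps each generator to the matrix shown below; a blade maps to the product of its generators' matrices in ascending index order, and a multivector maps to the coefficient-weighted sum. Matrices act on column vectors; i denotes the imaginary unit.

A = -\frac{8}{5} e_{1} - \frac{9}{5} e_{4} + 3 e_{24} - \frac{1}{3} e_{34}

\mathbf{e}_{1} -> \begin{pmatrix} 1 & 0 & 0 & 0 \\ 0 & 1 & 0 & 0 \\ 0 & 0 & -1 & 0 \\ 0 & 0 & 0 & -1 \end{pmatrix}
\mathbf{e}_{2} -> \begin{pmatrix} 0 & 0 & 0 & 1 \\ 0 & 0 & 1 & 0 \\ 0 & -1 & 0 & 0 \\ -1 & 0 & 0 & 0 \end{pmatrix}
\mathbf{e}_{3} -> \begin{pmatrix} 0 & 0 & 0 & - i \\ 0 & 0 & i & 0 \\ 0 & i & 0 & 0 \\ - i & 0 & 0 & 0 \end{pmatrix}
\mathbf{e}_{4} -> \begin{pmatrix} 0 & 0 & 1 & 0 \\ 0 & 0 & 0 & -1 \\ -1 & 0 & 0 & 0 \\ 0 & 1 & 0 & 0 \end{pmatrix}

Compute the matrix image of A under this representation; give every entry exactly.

Bivector images (products of the table entries): rho(e_{24}) = rho(\mathbf{e}_{2})rho(\mathbf{e}_{4}) = \begin{pmatrix} 0 & 1 & 0 & 0 \\ -1 & 0 & 0 & 0 \\ 0 & 0 & 0 & 1 \\ 0 & 0 & -1 & 0 \end{pmatrix}; rho(e_{34}) = rho(\mathbf{e}_{3})rho(\mathbf{e}_{4}) = \begin{pmatrix} 0 & - i & 0 & 0 \\ - i & 0 & 0 & 0 \\ 0 & 0 & 0 & - i \\ 0 & 0 & - i & 0 \end{pmatrix}.
M = (-\frac{8}{5})*rho(e_{1}) + (-\frac{9}{5})*rho(e_{4}) + (3)*rho(e_{24}) + (-\frac{1}{3})*rho(e_{34}), summed entrywise:
Answer: \begin{pmatrix} - \frac{8}{5} & 3 + \frac{i}{3} & - \frac{9}{5} & 0 \\ -3 + \frac{i}{3} & - \frac{8}{5} & 0 & \frac{9}{5} \\ \frac{9}{5} & 0 & \frac{8}{5} & 3 + \frac{i}{3} \\ 0 & - \frac{9}{5} & -3 + \frac{i}{3} & \frac{8}{5} \end{pmatrix}


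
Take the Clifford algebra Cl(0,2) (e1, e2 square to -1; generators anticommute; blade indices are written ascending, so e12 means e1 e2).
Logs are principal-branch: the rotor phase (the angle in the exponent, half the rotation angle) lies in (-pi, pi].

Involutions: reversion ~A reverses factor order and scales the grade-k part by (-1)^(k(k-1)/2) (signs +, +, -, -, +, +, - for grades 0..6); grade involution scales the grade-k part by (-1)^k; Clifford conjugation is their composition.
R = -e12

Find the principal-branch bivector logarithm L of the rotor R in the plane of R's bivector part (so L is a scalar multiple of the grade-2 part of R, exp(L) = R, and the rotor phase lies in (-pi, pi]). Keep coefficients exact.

The scalar part of R is 0, which fixes the principal-branch rotor phase; the unit plane is then the bivector part divided by the sine of that phase, and L is that plane scaled by the phase.
Concretely: cos(phase) = 0 gives phase = ±pi/2, and since phase/sin(phase) is even the sign is immaterial: L = (phase/sin(phase)) * <R>_2 = (pi/2) * <R>_2.
Answer: -pi/2*e12


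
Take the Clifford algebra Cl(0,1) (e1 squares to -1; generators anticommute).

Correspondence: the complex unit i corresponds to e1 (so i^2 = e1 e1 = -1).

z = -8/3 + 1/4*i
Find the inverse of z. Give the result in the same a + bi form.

In blades: z = -8/3 + 1/4*e1.
With qbar = -8/3 - 1/4*e1 (scalar fixed, mapped units negated), z qbar = 1033/144 (the sum of squared coefficients), so z^-1 = qbar / (1033/144) = -384/1033 - 36/1033*e1; translating back:
Answer: -384/1033 - 36/1033*i


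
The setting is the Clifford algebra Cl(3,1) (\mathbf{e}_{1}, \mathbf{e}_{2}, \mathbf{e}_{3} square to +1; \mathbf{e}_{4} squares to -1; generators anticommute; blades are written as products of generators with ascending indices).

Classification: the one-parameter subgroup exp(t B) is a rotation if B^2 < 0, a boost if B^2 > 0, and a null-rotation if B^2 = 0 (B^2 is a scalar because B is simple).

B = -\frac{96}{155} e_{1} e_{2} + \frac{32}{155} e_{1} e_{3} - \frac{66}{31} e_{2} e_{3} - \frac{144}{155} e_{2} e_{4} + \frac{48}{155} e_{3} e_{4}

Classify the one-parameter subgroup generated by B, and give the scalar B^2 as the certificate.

B^2 term by term: the squares give (-\frac{96}{155})^2*(e_{1} e_{2})^2 + (\frac{32}{155})^2*(e_{1} e_{3})^2 + (-\frac{66}{31})^2*(e_{2} e_{3})^2 + (-\frac{144}{155})^2*(e_{2} e_{4})^2 + (\frac{48}{155})^2*(e_{3} e_{4})^2 = \frac{9216}{24025}*(-1) + \frac{1024}{24025}*(-1) + \frac{4356}{961}*(-1) + \frac{20736}{24025}*(+1) + \frac{2304}{24025}*(+1) = -4 (each basis 2-blade squares to minus the product of its generators' squares); cross terms between blades sharing an index anticommute and cancel; the commuting (index-disjoint) pairs give grade-4 terms 2*c*c'*(blade product), which cancel blade by blade — e_{1} e_{2} e_{3} e_{4}: -\frac{9216}{24025} + \frac{9216}{24025} = 0 — confirming B is simple. So B^2 = -4.
Answer: rotation, certificate B^2 = -4. Certificate logic: -4 is a conjugation-invariant scalar, so its sign fixes rotation versus boost versus null-rotation outright.


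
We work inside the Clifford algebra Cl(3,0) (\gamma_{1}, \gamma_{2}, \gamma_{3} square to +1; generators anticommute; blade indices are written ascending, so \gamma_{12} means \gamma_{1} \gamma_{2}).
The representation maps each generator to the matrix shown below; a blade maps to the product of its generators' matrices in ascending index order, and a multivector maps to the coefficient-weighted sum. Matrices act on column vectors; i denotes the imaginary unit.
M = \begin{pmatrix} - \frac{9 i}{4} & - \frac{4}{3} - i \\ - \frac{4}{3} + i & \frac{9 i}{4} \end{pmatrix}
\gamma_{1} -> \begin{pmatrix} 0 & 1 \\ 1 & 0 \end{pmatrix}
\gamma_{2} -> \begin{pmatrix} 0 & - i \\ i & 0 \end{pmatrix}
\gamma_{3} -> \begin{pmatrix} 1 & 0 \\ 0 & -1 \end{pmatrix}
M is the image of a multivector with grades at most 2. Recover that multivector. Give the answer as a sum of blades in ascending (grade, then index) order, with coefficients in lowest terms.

Method: 1, rho(\gamma_{1}), rho(\gamma_{2}), rho(\gamma_{3}) form a trace-orthogonal basis of the 2x2 complex matrices (tr(X Y) = 2 if X = Y, else 0), so M = m0*1 + m1*rho(\gamma_{1}) + m2*rho(\gamma_{2}) + m3*rho(\gamma_{3}) with m0 = tr(M)/2 = 0, m1 = tr(M rho(\gamma_{1}))/2 = - \frac{4}{3}, m2 = tr(M rho(\gamma_{2}))/2 = 1, m3 = tr(M rho(\gamma_{3}))/2 = - \frac{9 i}{4}.
Multiplying table entries, the bivector images are rho(\gamma_{12}) = i*rho(\gamma_{3}), rho(\gamma_{13}) = -i*rho(\gamma_{2}), rho(\gamma_{23}) = i*rho(\gamma_{1}); with real blade coefficients the real parts of m0..m3 are the coefficients of 1, \gamma_{1}, \gamma_{2}, \gamma_{3} and the imaginary parts give the bivectors (\gamma_{23}: Im m1, \gamma_{13}: -Im m2, \gamma_{12}: Im m3).
Answer: -\frac{4}{3} \gamma_{1} + \gamma_{2} - \frac{9}{4} \gamma_{12}


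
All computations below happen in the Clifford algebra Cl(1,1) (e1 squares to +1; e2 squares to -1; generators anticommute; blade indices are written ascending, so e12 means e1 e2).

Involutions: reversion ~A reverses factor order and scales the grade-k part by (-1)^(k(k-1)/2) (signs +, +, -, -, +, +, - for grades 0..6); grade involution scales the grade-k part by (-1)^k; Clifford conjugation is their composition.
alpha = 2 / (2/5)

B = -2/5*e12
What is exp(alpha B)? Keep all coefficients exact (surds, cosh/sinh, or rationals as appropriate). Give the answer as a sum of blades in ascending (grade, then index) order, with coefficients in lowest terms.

B^2 = (-2/5)^2*(e12)^2 = 4/25*(+1) = 4/25 (a basis 2-blade squares to minus the product of its generators' squares).
B^2 = 4/25 — the series telescopes hyperbolically here: l = 2/5, alpha*l = 2, so exp(alpha B) = cosh(2) + (sinh(2)/(2/5))*B = cosh(2) + (5*sinh(2)/2)*B.
Answer: cosh(2) - sinh(2)*e12


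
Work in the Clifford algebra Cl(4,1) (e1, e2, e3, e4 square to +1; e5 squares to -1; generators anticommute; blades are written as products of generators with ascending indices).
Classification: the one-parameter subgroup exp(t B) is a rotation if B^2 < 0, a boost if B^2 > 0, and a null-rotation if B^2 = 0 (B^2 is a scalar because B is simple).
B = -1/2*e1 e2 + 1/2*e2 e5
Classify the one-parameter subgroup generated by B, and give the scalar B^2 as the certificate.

B^2 term by term: the squares give (-1/2)^2*(e1 e2)^2 + (1/2)^2*(e2 e5)^2 = 1/4*(-1) + 1/4*(+1) = 0 (each basis 2-blade squares to minus the product of its generators' squares); cross terms between blades sharing an index anticommute and cancel. So B^2 = 0.
Answer: null-rotation, certificate B^2 = 0. Why this suffices: the scalar 0 survives any versor conjugation, so its sign alone determines the class however B is presented.


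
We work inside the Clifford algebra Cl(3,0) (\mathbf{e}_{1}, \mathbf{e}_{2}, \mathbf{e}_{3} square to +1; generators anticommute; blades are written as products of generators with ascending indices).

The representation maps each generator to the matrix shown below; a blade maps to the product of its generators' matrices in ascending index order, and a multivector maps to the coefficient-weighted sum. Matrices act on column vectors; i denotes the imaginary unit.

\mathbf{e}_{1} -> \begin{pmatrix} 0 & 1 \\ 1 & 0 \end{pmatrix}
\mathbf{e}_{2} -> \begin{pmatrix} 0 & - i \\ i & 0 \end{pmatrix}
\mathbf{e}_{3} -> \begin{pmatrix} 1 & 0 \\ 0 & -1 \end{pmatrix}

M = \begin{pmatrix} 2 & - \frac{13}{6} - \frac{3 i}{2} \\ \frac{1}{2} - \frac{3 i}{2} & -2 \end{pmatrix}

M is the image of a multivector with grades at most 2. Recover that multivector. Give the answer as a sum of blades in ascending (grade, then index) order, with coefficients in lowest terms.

Method: 1, rho(e_{1}), rho(e_{2}), rho(e_{3}) form a trace-orthogonal basis of the 2x2 complex matrices (tr(X Y) = 2 if X = Y, else 0), so M = m0*1 + m1*rho(e_{1}) + m2*rho(e_{2}) + m3*rho(e_{3}) with m0 = tr(M)/2 = 0, m1 = tr(M rho(e_{1}))/2 = - \frac{5}{6} - \frac{3 i}{2}, m2 = tr(M rho(e_{2}))/2 = - \frac{4 i}{3}, m3 = tr(M rho(e_{3}))/2 = 2.
Multiplying table entries, the bivector images are rho(e_{1} e_{2}) = i*rho(e_{3}), rho(e_{1} e_{3}) = -i*rho(e_{2}), rho(e_{2} e_{3}) = i*rho(e_{1}); with real blade coefficients the real parts of m0..m3 are the coefficients of 1, e_{1}, e_{2}, e_{3} and the imaginary parts give the bivectors (e_{2} e_{3}: Im m1, e_{1} e_{3}: -Im m2, e_{1} e_{2}: Im m3).
Answer: -\frac{5}{6} e_{1} + 2 e_{3} + \frac{4}{3} e_{1} e_{3} - \frac{3}{2} e_{2} e_{3}


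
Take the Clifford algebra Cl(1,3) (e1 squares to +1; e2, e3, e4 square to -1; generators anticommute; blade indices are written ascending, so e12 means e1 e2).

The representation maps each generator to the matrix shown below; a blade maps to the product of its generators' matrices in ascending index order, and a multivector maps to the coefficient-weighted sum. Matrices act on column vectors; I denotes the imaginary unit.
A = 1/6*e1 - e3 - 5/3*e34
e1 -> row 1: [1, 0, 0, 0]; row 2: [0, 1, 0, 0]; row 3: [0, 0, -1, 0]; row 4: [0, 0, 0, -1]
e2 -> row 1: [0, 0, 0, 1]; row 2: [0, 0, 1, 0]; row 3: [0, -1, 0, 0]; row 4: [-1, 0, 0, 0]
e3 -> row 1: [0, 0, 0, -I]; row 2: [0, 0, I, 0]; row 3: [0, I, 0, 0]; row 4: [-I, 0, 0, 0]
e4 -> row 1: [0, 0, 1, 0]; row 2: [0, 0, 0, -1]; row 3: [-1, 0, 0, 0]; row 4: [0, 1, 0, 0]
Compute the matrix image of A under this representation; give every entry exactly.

Bivector images (products of the table entries): rho(e34) = rho(e3)rho(e4) = row 1: [0, -I, 0, 0]; row 2: [-I, 0, 0, 0]; row 3: [0, 0, 0, -I]; row 4: [0, 0, -I, 0].
M = (1/6)*rho(e1) + (-1)*rho(e3) + (-5/3)*rho(e34), summed entrywise:
Answer: row 1: [1/6, 5*I/3, 0, I]; row 2: [5*I/3, 1/6, -I, 0]; row 3: [0, -I, -1/6, 5*I/3]; row 4: [I, 0, 5*I/3, -1/6]


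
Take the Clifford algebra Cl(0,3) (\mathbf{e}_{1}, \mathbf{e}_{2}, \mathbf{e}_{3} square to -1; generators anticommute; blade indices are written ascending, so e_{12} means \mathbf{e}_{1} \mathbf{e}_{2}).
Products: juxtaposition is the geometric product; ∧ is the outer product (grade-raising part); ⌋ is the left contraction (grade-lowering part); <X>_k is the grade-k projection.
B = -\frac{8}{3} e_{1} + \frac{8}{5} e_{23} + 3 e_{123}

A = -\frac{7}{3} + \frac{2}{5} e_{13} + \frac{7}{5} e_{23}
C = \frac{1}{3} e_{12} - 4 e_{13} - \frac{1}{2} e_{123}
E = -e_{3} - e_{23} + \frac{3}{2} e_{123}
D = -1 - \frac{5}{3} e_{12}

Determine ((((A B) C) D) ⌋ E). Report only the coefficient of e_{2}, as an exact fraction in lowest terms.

step 1: -\frac{56}{25} + \frac{91}{45} e_{1} + \frac{6}{5} e_{2} - \frac{16}{15} e_{3} + \frac{16}{25} e_{12} - \frac{56}{15} e_{23} - \frac{161}{15} e_{123}
step 2: \frac{773}{150} + \frac{14}{5} e_{1} + \frac{1141}{27} e_{2} + \frac{899}{75} e_{3} - \frac{1216}{75} e_{12} + \frac{1601}{225} e_{13} - \frac{697}{450} e_{23} + \frac{1252}{225} e_{123}
step 3: -\frac{14479}{450} - \frac{29659}{405} e_{1} - \frac{1015}{27} e_{2} - \frac{1831}{675} e_{3} + \frac{3431}{450} e_{12} - \frac{6121}{1350} e_{13} + \frac{18101}{1350} e_{23} - \frac{5747}{225} e_{123}
step 4: -\frac{6214}{225} - \frac{18101}{900} e_{1} - \frac{11039}{2700} e_{2} - \frac{9101}{540} e_{3} + \frac{1831}{450} e_{12} - \frac{1015}{18} e_{13} + \frac{95866}{675} e_{23} - \frac{14479}{300} e_{123}
Answer: -\frac{11039}{2700}


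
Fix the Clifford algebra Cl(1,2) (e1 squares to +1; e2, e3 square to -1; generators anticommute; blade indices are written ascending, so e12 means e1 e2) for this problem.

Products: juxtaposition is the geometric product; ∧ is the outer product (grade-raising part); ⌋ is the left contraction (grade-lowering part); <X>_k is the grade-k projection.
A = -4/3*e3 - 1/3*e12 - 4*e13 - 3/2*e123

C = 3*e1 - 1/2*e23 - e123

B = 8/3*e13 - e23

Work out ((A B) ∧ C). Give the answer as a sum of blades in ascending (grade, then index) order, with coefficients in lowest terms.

step 1: -32/3 - 91/18*e1 + 16/3*e2 + 4*e12 - 1/3*e13 + 8/9*e23
step 2: -32*e1 - 16*e12 + 16/3*e23 + 571/36*e123
Answer: -32*e1 - 16*e12 + 16/3*e23 + 571/36*e123


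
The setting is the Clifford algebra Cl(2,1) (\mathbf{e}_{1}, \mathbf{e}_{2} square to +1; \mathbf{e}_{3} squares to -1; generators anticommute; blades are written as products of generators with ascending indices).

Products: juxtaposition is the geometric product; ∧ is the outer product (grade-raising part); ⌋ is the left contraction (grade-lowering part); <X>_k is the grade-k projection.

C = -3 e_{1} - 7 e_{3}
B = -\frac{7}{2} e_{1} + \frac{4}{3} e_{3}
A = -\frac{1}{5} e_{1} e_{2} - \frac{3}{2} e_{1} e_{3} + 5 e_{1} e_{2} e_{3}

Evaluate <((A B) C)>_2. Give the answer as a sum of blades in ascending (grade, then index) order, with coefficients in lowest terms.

step 1: 2 e_{1} - \frac{7}{10} e_{2} - \frac{21}{4} e_{3} - \frac{20}{3} e_{1} e_{2} - \frac{35}{2} e_{2} e_{3} - \frac{4}{15} e_{1} e_{2} e_{3}
step 2: -\frac{171}{4} - \frac{285}{2} e_{2} - \frac{119}{30} e_{1} e_{2} - \frac{119}{4} e_{1} e_{3} + \frac{57}{10} e_{2} e_{3} + \frac{595}{6} e_{1} e_{2} e_{3}
step 3: -\frac{119}{30} e_{1} e_{2} - \frac{119}{4} e_{1} e_{3} + \frac{57}{10} e_{2} e_{3}
Answer: -\frac{119}{30} e_{1} e_{2} - \frac{119}{4} e_{1} e_{3} + \frac{57}{10} e_{2} e_{3}


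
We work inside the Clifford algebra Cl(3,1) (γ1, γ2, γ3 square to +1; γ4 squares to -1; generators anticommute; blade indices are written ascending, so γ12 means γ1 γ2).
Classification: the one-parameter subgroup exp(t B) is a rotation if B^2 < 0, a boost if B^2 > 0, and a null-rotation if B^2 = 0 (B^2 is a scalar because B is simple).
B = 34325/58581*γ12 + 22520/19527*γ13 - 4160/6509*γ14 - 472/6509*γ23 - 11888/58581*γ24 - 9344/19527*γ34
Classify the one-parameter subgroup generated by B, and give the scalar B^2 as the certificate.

B^2 term by term: the squares give (34325/58581)^2*(γ12)^2 + (22520/19527)^2*(γ13)^2 + (-4160/6509)^2*(γ14)^2 + (-472/6509)^2*(γ23)^2 + (-11888/58581)^2*(γ24)^2 + (-9344/19527)^2*(γ34)^2 = 1178205625/3431733561*(-1) + 507150400/381303729*(-1) + 17305600/42367081*(+1) + 222784/42367081*(-1) + 141324544/3431733561*(+1) + 87310336/381303729*(+1) = -1 (each basis 2-blade squares to minus the product of its generators' squares); cross terms between blades sharing an index anticommute and cancel; the commuting (index-disjoint) pairs give grade-4 terms 2*c*c'*(blade product), which cancel blade by blade — γ1234: -641465600/1143911187 + 535435520/1143911187 + 3927040/42367081 = 0 — confirming B is simple. So B^2 = -1.
Answer: rotation, certificate B^2 = -1. Certificate logic: -1 is a conjugation-invariant scalar, so its sign fixes rotation versus boost versus null-rotation outright.


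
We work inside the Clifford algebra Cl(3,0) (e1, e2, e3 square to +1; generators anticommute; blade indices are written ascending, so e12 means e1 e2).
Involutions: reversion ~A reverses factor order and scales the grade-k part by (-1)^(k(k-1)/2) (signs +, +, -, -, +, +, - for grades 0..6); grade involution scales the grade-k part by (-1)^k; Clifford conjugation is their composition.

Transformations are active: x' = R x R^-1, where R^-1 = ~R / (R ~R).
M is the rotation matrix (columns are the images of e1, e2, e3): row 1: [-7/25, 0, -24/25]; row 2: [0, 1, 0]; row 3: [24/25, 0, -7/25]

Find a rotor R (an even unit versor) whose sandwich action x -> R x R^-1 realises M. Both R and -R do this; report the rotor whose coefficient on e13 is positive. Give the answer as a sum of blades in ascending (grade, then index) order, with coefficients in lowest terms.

Method: write R = a + b12*e12 + b13*e13 + b23*e23 with a^2 + b12^2 + b13^2 + b23^2 = 1 (so R^-1 = ~R). Expanding the columns R e_j ~R gives tr M = 4a^2 - 1 and, from the antisymmetric part, M21 - M12 = -4a*b12, M13 - M31 = 4a*b13, M32 - M23 = -4a*b23.
Here tr M = 11/25, so a^2 = (1 + tr M)/4 = 9/25 and a = ±3/5. Taking a = 3/5: M21 - M12 = 0, M13 - M31 = -48/25, M32 - M23 = 0, giving b12 = 0, b13 = -4/5, b23 = 0, i.e. R = 3/5 - 4/5*e13.
Its e13 coefficient is negative, so report the other preimage -R.
Answer: -3/5 + 4/5*e13. Uniqueness: Spin(3) -> SO(3) maps R and -R to the same rotation of trace 11/25; fixing the sign of the e13 coefficient removes the ambiguity.


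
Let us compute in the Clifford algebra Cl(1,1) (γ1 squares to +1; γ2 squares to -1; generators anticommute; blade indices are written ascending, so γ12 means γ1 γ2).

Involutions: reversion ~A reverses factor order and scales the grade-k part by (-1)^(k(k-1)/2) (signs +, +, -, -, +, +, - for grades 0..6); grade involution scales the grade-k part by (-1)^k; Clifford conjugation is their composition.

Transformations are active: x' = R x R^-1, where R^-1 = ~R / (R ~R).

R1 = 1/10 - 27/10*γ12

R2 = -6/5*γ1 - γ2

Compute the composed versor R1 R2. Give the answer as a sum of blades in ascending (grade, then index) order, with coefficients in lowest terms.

Distribute over the terms of R1 (each basis-blade product reordered to ascending indices, repeated generators contracted through their squares):
(1/10) R2 = -3/25*γ1 - 1/10*γ2
(-27/10*γ12) R2 = -27/10*γ1 - 81/25*γ2
Summing the partial products and collecting blades:
Answer: -141/50*γ1 - 167/50*γ2


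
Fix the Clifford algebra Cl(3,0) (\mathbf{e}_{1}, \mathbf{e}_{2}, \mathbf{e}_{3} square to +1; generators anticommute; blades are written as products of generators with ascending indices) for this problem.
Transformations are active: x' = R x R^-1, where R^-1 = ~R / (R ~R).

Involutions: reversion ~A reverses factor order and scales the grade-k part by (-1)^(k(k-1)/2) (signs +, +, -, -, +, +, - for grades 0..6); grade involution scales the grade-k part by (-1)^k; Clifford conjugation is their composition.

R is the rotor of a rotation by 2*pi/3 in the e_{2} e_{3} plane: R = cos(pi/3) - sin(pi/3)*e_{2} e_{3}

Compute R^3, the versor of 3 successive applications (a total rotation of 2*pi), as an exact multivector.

Because a rotor carries half the rotation angle, composing 3 copies of this e_{2} e_{3}-plane rotor multiplies the phase: 3*(pi/3) = \pi, hence R^3 = cos(\pi) - sin(\pi)*e_{2} e_{3}.
cos(\pi) = -1 and sin(\pi) = 0, so R^3 = -1. The total rotation 2*pi is 1 full turn, so every vector returns to itself, yet the rotor is -1, on the OTHER sheet of the double cover (an odd number of 2*pi turns).
Answer: -1


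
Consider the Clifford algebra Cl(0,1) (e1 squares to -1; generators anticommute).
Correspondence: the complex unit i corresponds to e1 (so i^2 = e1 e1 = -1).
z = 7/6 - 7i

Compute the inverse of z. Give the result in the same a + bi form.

In blades: z = 7/6 - 7*e1.
With qbar = 7/6 + 7*e1 (scalar fixed, mapped units negated), z qbar = 1813/36 (the sum of squared coefficients), so z^-1 = qbar / (1813/36) = 6/259 + 36/259*e1; translating back:
Answer: 6/259 + 36/259*i


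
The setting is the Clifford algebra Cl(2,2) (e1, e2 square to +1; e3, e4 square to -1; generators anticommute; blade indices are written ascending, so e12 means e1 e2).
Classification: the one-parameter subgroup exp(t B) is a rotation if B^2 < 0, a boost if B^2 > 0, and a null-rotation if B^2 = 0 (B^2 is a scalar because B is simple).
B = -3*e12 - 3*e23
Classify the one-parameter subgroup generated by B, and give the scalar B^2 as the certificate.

B^2 term by term: the squares give (-3)^2*(e12)^2 + (-3)^2*(e23)^2 = 9*(-1) + 9*(+1) = 0 (each basis 2-blade squares to minus the product of its generators' squares); cross terms between blades sharing an index anticommute and cancel. So B^2 = 0.
Answer: null-rotation, certificate B^2 = 0. The invariant at work: B^2 = 0 is unchanged by conjugation, hence its sign classifies the subgroup whatever basis B is written in.


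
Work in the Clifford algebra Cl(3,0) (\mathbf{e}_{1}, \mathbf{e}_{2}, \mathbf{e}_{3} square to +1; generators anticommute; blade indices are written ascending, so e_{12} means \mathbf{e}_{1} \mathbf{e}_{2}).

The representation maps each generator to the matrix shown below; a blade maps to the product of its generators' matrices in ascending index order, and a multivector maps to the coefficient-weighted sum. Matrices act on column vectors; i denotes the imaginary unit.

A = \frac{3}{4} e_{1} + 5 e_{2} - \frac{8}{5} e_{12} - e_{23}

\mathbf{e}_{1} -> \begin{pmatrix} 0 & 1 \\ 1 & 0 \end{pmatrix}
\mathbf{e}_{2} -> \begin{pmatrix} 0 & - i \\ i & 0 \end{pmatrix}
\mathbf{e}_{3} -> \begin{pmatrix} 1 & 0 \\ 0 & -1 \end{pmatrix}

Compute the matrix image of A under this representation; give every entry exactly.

Bivector images (products of the table entries): rho(e_{12}) = rho(\mathbf{e}_{1})rho(\mathbf{e}_{2}) = \begin{pmatrix} i & 0 \\ 0 & - i \end{pmatrix}; rho(e_{23}) = rho(\mathbf{e}_{2})rho(\mathbf{e}_{3}) = \begin{pmatrix} 0 & i \\ i & 0 \end{pmatrix}.
M = (\frac{3}{4})*rho(e_{1}) + (5)*rho(e_{2}) + (-\frac{8}{5})*rho(e_{12}) + (-1)*rho(e_{23}), summed entrywise:
Answer: \begin{pmatrix} - \frac{8 i}{5} & \frac{3}{4} - 6 i \\ \frac{3}{4} + 4 i & \frac{8 i}{5} \end{pmatrix}


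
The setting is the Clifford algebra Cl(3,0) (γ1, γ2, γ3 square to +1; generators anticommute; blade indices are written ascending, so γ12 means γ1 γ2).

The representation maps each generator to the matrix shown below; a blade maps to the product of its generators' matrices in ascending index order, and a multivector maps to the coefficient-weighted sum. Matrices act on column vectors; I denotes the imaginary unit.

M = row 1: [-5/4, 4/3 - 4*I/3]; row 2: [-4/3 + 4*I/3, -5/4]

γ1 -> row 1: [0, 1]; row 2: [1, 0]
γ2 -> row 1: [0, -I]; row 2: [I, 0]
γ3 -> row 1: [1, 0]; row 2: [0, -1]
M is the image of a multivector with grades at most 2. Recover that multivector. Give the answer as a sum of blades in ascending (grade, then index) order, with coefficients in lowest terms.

Method: 1, rho(γ1), rho(γ2), rho(γ3) form a trace-orthogonal basis of the 2x2 complex matrices (tr(X Y) = 2 if X = Y, else 0), so M = m0*1 + m1*rho(γ1) + m2*rho(γ2) + m3*rho(γ3) with m0 = tr(M)/2 = -5/4, m1 = tr(M rho(γ1))/2 = 0, m2 = tr(M rho(γ2))/2 = 4/3 + 4*I/3, m3 = tr(M rho(γ3))/2 = 0.
Multiplying table entries, the bivector images are rho(γ12) = I*rho(γ3), rho(γ13) = -I*rho(γ2), rho(γ23) = I*rho(γ1); with real blade coefficients the real parts of m0..m3 are the coefficients of 1, γ1, γ2, γ3 and the imaginary parts give the bivectors (γ23: Im m1, γ13: -Im m2, γ12: Im m3).
Answer: -5/4 + 4/3*γ2 - 4/3*γ13


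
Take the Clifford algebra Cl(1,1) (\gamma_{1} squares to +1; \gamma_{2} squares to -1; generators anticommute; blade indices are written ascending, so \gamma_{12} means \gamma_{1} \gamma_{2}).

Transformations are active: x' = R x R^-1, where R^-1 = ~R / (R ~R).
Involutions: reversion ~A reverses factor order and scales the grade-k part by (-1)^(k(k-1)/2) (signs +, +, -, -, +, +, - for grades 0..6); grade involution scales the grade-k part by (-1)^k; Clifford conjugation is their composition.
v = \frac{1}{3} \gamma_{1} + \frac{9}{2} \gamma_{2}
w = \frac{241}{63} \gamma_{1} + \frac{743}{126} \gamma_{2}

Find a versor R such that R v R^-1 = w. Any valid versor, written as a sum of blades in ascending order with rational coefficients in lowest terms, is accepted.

Take R = v + w = \frac{262}{63} \gamma_{1} + \frac{655}{63} \gamma_{2}. Because q(v) = q(w) = -\frac{725}{36}, conjugation by R sends v exactly to w.
Answer: \frac{262}{63} \gamma_{1} + \frac{655}{63} \gamma_{2}


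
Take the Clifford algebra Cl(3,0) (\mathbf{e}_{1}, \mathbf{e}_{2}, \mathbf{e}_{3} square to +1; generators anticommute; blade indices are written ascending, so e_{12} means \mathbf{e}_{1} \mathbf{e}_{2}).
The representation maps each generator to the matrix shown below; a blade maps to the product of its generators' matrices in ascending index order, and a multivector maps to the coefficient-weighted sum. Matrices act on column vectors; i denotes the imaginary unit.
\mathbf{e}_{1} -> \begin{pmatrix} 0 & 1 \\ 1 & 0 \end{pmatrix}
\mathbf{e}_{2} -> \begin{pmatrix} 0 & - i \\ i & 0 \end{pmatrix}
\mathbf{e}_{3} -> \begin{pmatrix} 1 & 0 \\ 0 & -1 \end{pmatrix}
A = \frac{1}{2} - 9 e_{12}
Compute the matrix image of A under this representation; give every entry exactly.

Bivector images (products of the table entries): rho(e_{12}) = rho(\mathbf{e}_{1})rho(\mathbf{e}_{2}) = \begin{pmatrix} i & 0 \\ 0 & - i \end{pmatrix}.
M = (\frac{1}{2})*1 + (-9)*rho(e_{12}), summed entrywise (1 is the identity matrix):
Answer: \begin{pmatrix} \frac{1}{2} - 9 i & 0 \\ 0 & \frac{1}{2} + 9 i \end{pmatrix}


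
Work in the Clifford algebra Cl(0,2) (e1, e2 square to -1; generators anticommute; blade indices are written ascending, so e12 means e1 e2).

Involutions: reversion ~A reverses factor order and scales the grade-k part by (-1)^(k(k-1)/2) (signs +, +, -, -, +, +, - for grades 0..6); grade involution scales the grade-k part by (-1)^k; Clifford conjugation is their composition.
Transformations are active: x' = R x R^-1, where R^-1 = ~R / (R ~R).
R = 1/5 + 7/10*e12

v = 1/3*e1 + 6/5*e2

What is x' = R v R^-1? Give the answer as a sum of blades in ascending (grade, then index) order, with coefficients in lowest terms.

~R = 1/5 - 7/10*e12, and R ~R = 53/100, so R^-1 = ~R / (53/100).
R v = -58/75*e1 + 71/150*e2
Answer: -243/265*e1 - 134/159*e2


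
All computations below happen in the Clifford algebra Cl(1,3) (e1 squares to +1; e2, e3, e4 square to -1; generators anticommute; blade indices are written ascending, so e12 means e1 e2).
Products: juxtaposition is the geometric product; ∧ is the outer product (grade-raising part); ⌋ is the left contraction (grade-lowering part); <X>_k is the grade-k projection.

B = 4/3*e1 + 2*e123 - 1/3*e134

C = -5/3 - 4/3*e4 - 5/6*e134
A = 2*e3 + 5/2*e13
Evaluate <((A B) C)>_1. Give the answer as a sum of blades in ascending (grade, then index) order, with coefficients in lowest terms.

step 1: -5*e2 - 10/3*e3 - 5/6*e4 - 4*e12 - 8/3*e13 - 2/3*e14
step 2: -10/9 - 8/9*e1 + 25/3*e2 + 5*e3 + 65/18*e4 + 20/3*e12 + 15/4*e13 + 35/9*e14 + 20/3*e24 + 40/9*e34 + 16/3*e124 + 32/9*e134 - 10/3*e234 - 25/6*e1234
step 3: -8/9*e1 + 25/3*e2 + 5*e3 + 65/18*e4
Answer: -8/9*e1 + 25/3*e2 + 5*e3 + 65/18*e4


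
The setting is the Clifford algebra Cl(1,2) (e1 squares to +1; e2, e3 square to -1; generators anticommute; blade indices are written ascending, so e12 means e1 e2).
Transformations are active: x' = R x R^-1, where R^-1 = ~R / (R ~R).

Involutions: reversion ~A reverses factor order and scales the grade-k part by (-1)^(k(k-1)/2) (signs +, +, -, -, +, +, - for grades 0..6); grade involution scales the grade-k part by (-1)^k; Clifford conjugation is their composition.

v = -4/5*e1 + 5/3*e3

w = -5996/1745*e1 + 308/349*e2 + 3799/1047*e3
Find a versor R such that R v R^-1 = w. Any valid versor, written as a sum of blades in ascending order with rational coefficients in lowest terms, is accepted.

Why this works: both vectors square to -481/225, so q(v) = q(w) and R = v + w = -7392/1745*e1 + 308/349*e2 + 1848/349*e3 carries v to w — its own direction survives, the complement (v - w)/2 flips.
Answer: -7392/1745*e1 + 308/349*e2 + 1848/349*e3


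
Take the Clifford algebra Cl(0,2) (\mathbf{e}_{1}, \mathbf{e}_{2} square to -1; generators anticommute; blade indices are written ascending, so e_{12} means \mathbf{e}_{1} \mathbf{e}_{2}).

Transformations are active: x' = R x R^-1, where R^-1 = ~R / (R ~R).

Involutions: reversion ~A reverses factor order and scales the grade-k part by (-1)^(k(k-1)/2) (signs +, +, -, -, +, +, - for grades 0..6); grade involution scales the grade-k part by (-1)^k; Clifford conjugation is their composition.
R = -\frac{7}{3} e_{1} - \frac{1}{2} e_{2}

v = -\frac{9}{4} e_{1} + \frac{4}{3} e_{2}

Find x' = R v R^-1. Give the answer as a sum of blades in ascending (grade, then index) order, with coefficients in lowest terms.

~R = -\frac{7}{3} e_{1} - \frac{1}{2} e_{2}, and R ~R = -\frac{205}{36}, so R^-1 = ~R / (-\frac{205}{36}).
R v = -\frac{55}{12} - \frac{305}{72} e_{12}
Answer: -\frac{247}{164} e_{1} - \frac{263}{123} e_{2}


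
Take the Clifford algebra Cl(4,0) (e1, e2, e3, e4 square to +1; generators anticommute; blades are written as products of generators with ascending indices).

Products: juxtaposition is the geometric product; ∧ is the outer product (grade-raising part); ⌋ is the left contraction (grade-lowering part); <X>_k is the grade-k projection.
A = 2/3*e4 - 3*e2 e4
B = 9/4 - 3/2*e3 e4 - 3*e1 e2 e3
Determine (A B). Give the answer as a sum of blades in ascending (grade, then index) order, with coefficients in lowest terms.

step 1: e3 + 3/2*e4 - 9/2*e2 e3 - 27/4*e2 e4 + 9*e1 e3 e4 + 2*e1 e2 e3 e4
Answer: e3 + 3/2*e4 - 9/2*e2 e3 - 27/4*e2 e4 + 9*e1 e3 e4 + 2*e1 e2 e3 e4


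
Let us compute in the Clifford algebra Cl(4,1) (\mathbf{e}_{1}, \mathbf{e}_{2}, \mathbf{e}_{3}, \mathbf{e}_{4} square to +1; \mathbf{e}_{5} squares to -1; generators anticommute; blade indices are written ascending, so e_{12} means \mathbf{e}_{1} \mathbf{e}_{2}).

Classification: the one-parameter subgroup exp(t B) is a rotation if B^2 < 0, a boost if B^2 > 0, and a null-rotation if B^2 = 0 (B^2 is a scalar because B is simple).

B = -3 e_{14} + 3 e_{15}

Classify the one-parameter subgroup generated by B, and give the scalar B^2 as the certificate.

B^2 term by term: the squares give (-3)^2*(e_{14})^2 + (3)^2*(e_{15})^2 = 9*(-1) + 9*(+1) = 0 (each basis 2-blade squares to minus the product of its generators' squares); cross terms between blades sharing an index anticommute and cancel. So B^2 = 0.
Answer: null-rotation, certificate B^2 = 0. The scalar 0 is the complete invariant here: its sign names the subgroup type.


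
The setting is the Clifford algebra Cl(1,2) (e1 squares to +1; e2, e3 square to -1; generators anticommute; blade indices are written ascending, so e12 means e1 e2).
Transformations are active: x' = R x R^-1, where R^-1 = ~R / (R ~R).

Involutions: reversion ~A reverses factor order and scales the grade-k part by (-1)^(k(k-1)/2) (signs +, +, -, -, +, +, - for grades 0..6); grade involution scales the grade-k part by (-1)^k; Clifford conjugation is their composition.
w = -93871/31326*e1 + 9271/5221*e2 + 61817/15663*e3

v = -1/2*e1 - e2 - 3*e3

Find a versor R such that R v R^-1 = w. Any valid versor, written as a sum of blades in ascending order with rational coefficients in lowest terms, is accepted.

A norm check does it: q(v) = q(w) = -39/4, hence R = v + w = -54767/15663*e1 + 4050/5221*e2 + 14828/15663*e3 realises the map — parallel part kept, (v - w)/2 negated, v carried to w.
Answer: -54767/15663*e1 + 4050/5221*e2 + 14828/15663*e3


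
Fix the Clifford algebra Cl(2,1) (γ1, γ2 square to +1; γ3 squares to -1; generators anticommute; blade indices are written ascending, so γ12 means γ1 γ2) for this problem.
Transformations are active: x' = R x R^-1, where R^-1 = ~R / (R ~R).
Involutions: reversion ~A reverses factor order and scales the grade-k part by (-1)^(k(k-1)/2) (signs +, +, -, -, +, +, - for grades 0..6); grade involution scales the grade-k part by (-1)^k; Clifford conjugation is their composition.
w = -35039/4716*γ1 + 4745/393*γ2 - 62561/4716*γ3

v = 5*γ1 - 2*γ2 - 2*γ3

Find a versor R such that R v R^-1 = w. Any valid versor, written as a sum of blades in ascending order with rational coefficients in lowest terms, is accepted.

Construction: equal norms (both 25) license R = v + w = -11459/4716*γ1 + 3959/393*γ2 - 71993/4716*γ3 — nothing changes along that direction, while (v - w)/2 changes sign, so v maps onto w.
Answer: -11459/4716*γ1 + 3959/393*γ2 - 71993/4716*γ3


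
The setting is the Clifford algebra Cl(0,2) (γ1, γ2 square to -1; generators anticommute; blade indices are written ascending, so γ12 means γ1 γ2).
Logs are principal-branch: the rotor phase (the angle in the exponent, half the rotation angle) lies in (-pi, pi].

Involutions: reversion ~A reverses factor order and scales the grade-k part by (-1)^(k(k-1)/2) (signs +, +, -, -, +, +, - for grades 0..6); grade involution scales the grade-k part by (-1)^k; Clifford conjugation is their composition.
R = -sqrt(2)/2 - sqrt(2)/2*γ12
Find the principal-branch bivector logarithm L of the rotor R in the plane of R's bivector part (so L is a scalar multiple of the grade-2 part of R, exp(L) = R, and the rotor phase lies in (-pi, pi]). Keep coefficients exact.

The scalar part of R is -sqrt(2)/2, which fixes the principal-branch rotor phase; the unit plane is then the bivector part divided by the sine of that phase, and L is that plane scaled by the phase.
Concretely: cos(phase) = -sqrt(2)/2 gives phase = ±3*pi/4, and since phase/sin(phase) is even the sign is immaterial: L = (phase/sin(phase)) * <R>_2 = (3*sqrt(2)*pi/4) * <R>_2.
Answer: -3*pi/4*γ12


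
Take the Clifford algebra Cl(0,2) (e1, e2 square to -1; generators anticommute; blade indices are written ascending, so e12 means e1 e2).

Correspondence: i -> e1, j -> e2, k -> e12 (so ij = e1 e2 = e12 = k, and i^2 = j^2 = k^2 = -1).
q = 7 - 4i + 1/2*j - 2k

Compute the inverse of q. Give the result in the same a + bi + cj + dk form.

In blades: q = 7 - 4*e1 + 1/2*e2 - 2*e12.
With qbar = 7 + 4*e1 - 1/2*e2 + 2*e12 (scalar fixed, mapped units negated), q qbar = 277/4 (the sum of squared coefficients), so q^-1 = qbar / (277/4) = 28/277 + 16/277*e1 - 2/277*e2 + 8/277*e12; translating back:
Answer: 28/277 + 16/277*i - 2/277*j + 8/277*k


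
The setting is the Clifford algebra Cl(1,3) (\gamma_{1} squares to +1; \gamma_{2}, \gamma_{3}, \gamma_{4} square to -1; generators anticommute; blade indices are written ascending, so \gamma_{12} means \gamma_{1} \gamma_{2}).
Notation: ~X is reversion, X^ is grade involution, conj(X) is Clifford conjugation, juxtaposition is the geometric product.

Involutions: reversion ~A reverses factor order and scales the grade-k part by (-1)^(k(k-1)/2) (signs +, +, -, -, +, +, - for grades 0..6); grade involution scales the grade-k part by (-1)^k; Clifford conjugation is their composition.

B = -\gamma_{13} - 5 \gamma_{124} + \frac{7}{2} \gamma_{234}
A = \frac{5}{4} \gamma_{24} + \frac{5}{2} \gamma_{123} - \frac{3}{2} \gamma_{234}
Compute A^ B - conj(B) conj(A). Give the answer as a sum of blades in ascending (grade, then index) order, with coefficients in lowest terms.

first term: \frac{21}{4} + \frac{25}{4} \gamma_{1} - \frac{5}{2} \gamma_{2} + \frac{35}{8} \gamma_{3} + \frac{15}{2} \gamma_{13} + \frac{35}{4} \gamma_{14} + \frac{25}{2} \gamma_{34} + \frac{3}{2} \gamma_{124} + \frac{5}{4} \gamma_{1234}
second term: -\frac{21}{4} - \frac{25}{4} \gamma_{1} - \frac{5}{2} \gamma_{2} - \frac{35}{8} \gamma_{3} + \frac{15}{2} \gamma_{13} + \frac{35}{4} \gamma_{14} + \frac{25}{2} \gamma_{34} - \frac{3}{2} \gamma_{124} + \frac{5}{4} \gamma_{1234}
Answer: \frac{21}{2} + \frac{25}{2} \gamma_{1} + \frac{35}{4} \gamma_{3} + 3 \gamma_{124}
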